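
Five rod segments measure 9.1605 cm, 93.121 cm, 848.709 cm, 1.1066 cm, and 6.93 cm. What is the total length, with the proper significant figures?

9.1605 cm + 93.121 cm + 848.709 cm + 1.1066 cm + 6.93 cm = 959.0271 cm.
Addition/subtraction keeps the fewest decimal places: 9.1605 → 4 decimal places, 93.121 → 3 decimal places, 848.709 → 3 decimal places, 1.1066 → 4 decimal places, 6.93 → 2 decimal places; limit is 2.
Rounded to 2 decimal places: 9.5903 × 10^2 cm.

9.5903 × 10^2 cm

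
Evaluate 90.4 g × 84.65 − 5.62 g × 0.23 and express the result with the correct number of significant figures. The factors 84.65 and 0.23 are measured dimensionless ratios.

7.65 × 10^3 g

90.4 × 84.65 = 7652.36 → 7.65 × 10^3 g (3 s.f., last digit at the 10^1 place).
5.62 × 0.23 = 1.2926 → 1.3 g (2 s.f., last digit at the 10^-1 place).
Difference: 7651.0674 g; keep the coarser place, 10^1.
Result: 7.65 × 10^3 g.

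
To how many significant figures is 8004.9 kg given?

8004.9: zeros between nonzero digits are significant.

5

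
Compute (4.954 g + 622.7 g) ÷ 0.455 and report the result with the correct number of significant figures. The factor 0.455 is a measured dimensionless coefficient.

1.38 × 10^3 g

4.954 g + 622.7 g = 627.654 g; the sum is limited to 1 decimal place (4 s.f.).
Carrying full precision, 627.654 ÷ 0.455 = 1379.45934066… g; 0.455 has 3 s.f., so the result keeps min(4, 3) = 3 s.f.
Rounded to 3 significant figures: 1.38 × 10^3 g.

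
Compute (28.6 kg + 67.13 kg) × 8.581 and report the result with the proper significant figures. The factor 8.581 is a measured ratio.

821 kg

28.6 kg + 67.13 kg = 95.73 kg; the sum is limited to 1 decimal place (3 s.f.).
Carrying full precision, 95.73 × 8.581 = 821.45913 kg; 8.581 has 4 s.f., so the result keeps min(3, 4) = 3 s.f.
Rounded to 3 significant figures: 821 kg.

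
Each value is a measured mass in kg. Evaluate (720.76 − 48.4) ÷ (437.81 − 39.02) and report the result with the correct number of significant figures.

720.76 − 48.4 = 672.36, limited to 1 d.p. → 4 s.f.; 437.81 − 39.02 = 398.79, limited to 2 d.p. → 5 s.f.
Carrying full precision, 672.36 ÷ 398.79 = 1.68600015046…; keep min(4, 5) = 4 s.f.
Rounded to 4 significant figures: 1.686.

1.686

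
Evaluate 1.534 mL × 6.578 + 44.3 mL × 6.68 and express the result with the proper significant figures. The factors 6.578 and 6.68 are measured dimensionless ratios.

306 mL

1.534 × 6.578 = 10.090652 → 10.09 mL (4 s.f., last digit at the 10^-2 place).
44.3 × 6.68 = 295.924 → 296 mL (3 s.f., last digit at the 10^0 place).
Sum: 306.014652 mL; keep the coarser place, 10^0.
Result: 306 mL.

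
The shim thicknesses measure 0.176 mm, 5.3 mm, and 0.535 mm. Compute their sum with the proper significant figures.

0.176 mm + 5.3 mm + 0.535 mm = 6.011 mm.
Addition/subtraction keeps the fewest decimal places: 0.176 → 3 decimal places, 5.3 → 1 decimal place, 0.535 → 3 decimal places; limit is 1.
Rounded to 1 decimal place: 6.0 mm.

6.0 mm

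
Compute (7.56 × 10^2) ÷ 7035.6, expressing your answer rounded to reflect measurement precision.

(7.56 × 10^2) ÷ 7035.6 = 0.107453522088…
Multiplication/division keeps the fewest significant figures: 7.56 × 10^2 → 3 s.f., 7035.6 → 5 s.f.; limit is 3.
Rounded to 3 significant figures: 0.107.

0.107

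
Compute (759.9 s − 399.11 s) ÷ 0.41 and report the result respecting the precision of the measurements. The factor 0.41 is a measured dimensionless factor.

8.8 × 10^2 s

759.9 s − 399.11 s = 360.79 s; the difference is limited to 1 decimal place (4 s.f.).
Carrying full precision, 360.79 ÷ 0.41 = 879.975609756… s; 0.41 has 2 s.f., so the result keeps min(4, 2) = 2 s.f.
Rounded to 2 significant figures: 8.8 × 10^2 s.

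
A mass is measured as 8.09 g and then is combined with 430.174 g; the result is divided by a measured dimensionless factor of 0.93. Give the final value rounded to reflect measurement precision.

4.7 × 10² g

8.09 g + 430.174 g = 438.264 g; the sum is limited to 2 decimal places (5 s.f.).
Carrying full precision, 438.264 ÷ 0.93 = 471.251612903… g; 0.93 has 2 s.f., so the result keeps min(5, 2) = 2 s.f.
Rounded to 2 significant figures: 4.7 × 10² g.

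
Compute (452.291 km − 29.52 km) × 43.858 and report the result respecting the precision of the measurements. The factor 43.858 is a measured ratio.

18542 km

452.291 km − 29.52 km = 422.771 km; the difference is limited to 2 decimal places (5 s.f.).
Carrying full precision, 422.771 × 43.858 = 18541.890518 km; 43.858 has 5 s.f., so the result keeps min(5, 5) = 5 s.f.
Rounded to 5 significant figures: 18542 km.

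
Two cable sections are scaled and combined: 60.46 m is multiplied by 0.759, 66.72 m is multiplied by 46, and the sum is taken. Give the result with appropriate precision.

3.1 × 10³ m

60.46 × 0.759 = 45.88914 → 45.9 m (3 s.f., last digit at the 10^-1 place).
66.72 × 46 = 3069.12 → 3.1 × 10³ m (2 s.f., last digit at the 10^2 place).
Sum: 3115.00914 m; keep the coarser place, 10^2.
Result: 3.1 × 10³ m.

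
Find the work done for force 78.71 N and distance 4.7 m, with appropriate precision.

3.7 × 10^2 J

work done = 78.71 N × 4.7 m = 369.937 J.
78.71 has 4 significant figures; 4.7 has 2.
Division/multiplication keeps the fewest: 2 significant figures.
Rounded: 3.7 × 10^2 J.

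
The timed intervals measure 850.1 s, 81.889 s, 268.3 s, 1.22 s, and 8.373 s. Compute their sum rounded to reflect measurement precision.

850.1 s + 81.889 s + 268.3 s + 1.22 s + 8.373 s = 1209.882 s.
Addition/subtraction keeps the fewest decimal places: 850.1 → 1 decimal place, 81.889 → 3 decimal places, 268.3 → 1 decimal place, 1.22 → 2 decimal places, 8.373 → 3 decimal places; limit is 1.
Rounded to 1 decimal place: 1209.9 s.

1209.9 s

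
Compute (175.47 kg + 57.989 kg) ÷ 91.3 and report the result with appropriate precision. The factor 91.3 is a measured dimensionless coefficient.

175.47 kg + 57.989 kg = 233.459 kg; the sum is limited to 2 decimal places (5 s.f.).
Carrying full precision, 233.459 ÷ 91.3 = 2.55705366922… kg; 91.3 has 3 s.f., so the result keeps min(5, 3) = 3 s.f.
Rounded to 3 significant figures: 2.56 kg.

2.56 kg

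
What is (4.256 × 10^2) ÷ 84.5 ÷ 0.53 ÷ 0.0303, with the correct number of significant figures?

(4.256 × 10^2) ÷ 84.5 ÷ 0.53 ÷ 0.0303 = 313.636365311…
Multiplication/division keeps the fewest significant figures: 4.256 × 10^2 → 4 s.f., 84.5 → 3 s.f., 0.53 → 2 s.f., 0.0303 → 3 s.f.; limit is 2.
Rounded to 2 significant figures: 3.1 × 10^2.

3.1 × 10^2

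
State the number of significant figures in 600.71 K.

5

600.71: zeros between nonzero digits are significant.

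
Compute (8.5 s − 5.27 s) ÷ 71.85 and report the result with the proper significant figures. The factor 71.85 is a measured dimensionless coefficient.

0.045 s

8.5 s − 5.27 s = 3.23 s; the difference is limited to 1 decimal place (2 s.f.).
Carrying full precision, 3.23 ÷ 71.85 = 0.0449547668754… s; 71.85 has 4 s.f., so the result keeps min(2, 4) = 2 s.f.
Rounded to 2 significant figures: 0.045 s.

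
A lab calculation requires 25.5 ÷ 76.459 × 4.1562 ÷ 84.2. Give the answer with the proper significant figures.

25.5 ÷ 76.459 × 4.1562 ÷ 84.2 = 0.016462504752…
Multiplication/division keeps the fewest significant figures: 25.5 → 3 s.f., 76.459 → 5 s.f., 4.1562 → 5 s.f., 84.2 → 3 s.f.; limit is 3.
Rounded to 3 significant figures: 0.0165.

0.0165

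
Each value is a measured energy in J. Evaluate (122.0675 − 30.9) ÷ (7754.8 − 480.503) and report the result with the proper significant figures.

1.25 × 10^-2

122.0675 − 30.9 = 91.1675, limited to 1 d.p. → 3 s.f.; 7754.8 − 480.503 = 7274.297, limited to 1 d.p. → 5 s.f.
Carrying full precision, 91.1675 ÷ 7274.297 = 0.0125328261961…; keep min(3, 5) = 3 s.f.
Rounded to 3 significant figures: 1.25 × 10^-2.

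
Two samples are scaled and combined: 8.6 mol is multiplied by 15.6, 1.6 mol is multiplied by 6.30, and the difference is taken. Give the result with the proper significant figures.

1.2 × 10² mol

8.6 × 15.6 = 134.16 → 1.3 × 10² mol (2 s.f., last digit at the 10^1 place).
1.6 × 6.30 = 10.08 → 10. mol (2 s.f., last digit at the 10^0 place).
Difference: 124.08 mol; keep the coarser place, 10^1.
Result: 1.2 × 10² mol.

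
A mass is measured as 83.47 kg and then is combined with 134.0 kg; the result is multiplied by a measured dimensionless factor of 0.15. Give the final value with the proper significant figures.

33 kg

83.47 kg + 134.0 kg = 217.47 kg; the sum is limited to 1 decimal place (4 s.f.).
Carrying full precision, 217.47 × 0.15 = 32.6205 kg; 0.15 has 2 s.f., so the result keeps min(4, 2) = 2 s.f.
Rounded to 2 significant figures: 33 kg.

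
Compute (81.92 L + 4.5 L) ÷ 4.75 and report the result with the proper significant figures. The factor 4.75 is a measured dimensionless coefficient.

81.92 L + 4.5 L = 86.42 L; the sum is limited to 1 decimal place (3 s.f.).
Carrying full precision, 86.42 ÷ 4.75 = 18.1936842105… L; 4.75 has 3 s.f., so the result keeps min(3, 3) = 3 s.f.
Rounded to 3 significant figures: 18.2 L.

18.2 L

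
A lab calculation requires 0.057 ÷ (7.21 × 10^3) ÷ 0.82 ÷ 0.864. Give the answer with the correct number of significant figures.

0.057 ÷ (7.21 × 10^3) ÷ 0.82 ÷ 0.864 = 0.0000111586587433…
Multiplication/division keeps the fewest significant figures: 0.057 → 2 s.f., 7.21 × 10^3 → 3 s.f., 0.82 → 2 s.f., 0.864 → 3 s.f.; limit is 2.
Rounded to 2 significant figures: 1.1 × 10^-5.

1.1 × 10^-5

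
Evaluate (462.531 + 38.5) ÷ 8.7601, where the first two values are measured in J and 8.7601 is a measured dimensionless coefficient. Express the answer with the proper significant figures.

57.19 J

462.531 J + 38.5 J = 501.031 J; the sum is limited to 1 decimal place (4 s.f.).
Carrying full precision, 501.031 ÷ 8.7601 = 57.1946667275… J; 8.7601 has 5 s.f., so the result keeps min(4, 5) = 4 s.f.
Rounded to 4 significant figures: 57.19 J.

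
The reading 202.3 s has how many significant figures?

4

202.3: zeros between nonzero digits are significant.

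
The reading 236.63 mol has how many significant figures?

236.63: every digit is nonzero and significant.

5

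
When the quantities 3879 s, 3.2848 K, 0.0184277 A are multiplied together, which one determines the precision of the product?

3879 s → 4 s.f.; 3.2848 K → 5 s.f.; 0.0184277 A → 6 s.f.
The fewest is 4 significant figures, from 3879 s.

3879 s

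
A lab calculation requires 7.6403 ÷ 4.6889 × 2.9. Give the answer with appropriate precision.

7.6403 ÷ 4.6889 × 2.9 = 4.72538761756…
Multiplication/division keeps the fewest significant figures: 7.6403 → 5 s.f., 4.6889 → 5 s.f., 2.9 → 2 s.f.; limit is 2.
Rounded to 2 significant figures: 4.7.

4.7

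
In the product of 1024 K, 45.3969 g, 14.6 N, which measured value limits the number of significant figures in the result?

1024 K → 4 s.f.; 45.3969 g → 6 s.f.; 14.6 N → 3 s.f.
The fewest is 3 significant figures, from 14.6 N.

14.6 N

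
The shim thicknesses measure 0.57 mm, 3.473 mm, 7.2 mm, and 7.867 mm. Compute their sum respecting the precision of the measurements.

19.1 mm

0.57 mm + 3.473 mm + 7.2 mm + 7.867 mm = 19.110 mm.
Addition/subtraction keeps the fewest decimal places: 0.57 → 2 decimal places, 3.473 → 3 decimal places, 7.2 → 1 decimal place, 7.867 → 3 decimal places; limit is 1.
Rounded to 1 decimal place: 19.1 mm.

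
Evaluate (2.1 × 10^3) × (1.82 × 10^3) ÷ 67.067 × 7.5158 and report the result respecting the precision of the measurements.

(2.1 × 10^3) × (1.82 × 10^3) ÷ 67.067 × 7.5158 = 428308.819539…
Multiplication/division keeps the fewest significant figures: 2.1 × 10^3 → 2 s.f., 1.82 × 10^3 → 3 s.f., 67.067 → 5 s.f., 7.5158 → 5 s.f.; limit is 2.
Rounded to 2 significant figures: 4.3 × 10^5.

4.3 × 10^5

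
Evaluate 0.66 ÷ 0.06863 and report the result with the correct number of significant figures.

0.66 ÷ 0.06863 = 9.61678566225…
Multiplication/division keeps the fewest significant figures: 0.66 → 2 s.f., 0.06863 → 4 s.f.; limit is 2.
Rounded to 2 significant figures: 9.6.

9.6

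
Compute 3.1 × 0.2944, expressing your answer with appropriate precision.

0.91

3.1 × 0.2944 = 0.91264
Multiplication/division keeps the fewest significant figures: 3.1 → 2 s.f., 0.2944 → 4 s.f.; limit is 2.
Rounded to 2 significant figures: 0.91.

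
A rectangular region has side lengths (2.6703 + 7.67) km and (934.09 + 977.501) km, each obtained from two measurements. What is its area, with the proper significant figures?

2.6703 + 7.67 = 10.3403, limited to 2 d.p. → 4 s.f.; 934.09 + 977.501 = 1911.591, limited to 2 d.p. → 6 s.f.
Carrying full precision, 10.3403 × 1911.591 = 19766.4244173; keep min(4, 6) = 4 s.f.
Rounded to 4 significant figures: 1.977 × 10^4 km².

1.977 × 10^4 km²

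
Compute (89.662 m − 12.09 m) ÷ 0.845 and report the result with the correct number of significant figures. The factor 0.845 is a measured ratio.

89.662 m − 12.09 m = 77.572 m; the difference is limited to 2 decimal places (4 s.f.).
Carrying full precision, 77.572 ÷ 0.845 = 91.801183432… m; 0.845 has 3 s.f., so the result keeps min(4, 3) = 3 s.f.
Rounded to 3 significant figures: 91.8 m.

91.8 m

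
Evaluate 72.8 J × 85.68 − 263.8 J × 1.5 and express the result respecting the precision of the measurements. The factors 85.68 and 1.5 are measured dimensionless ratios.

72.8 × 85.68 = 6237.504 → 6.24 × 10³ J (3 s.f., last digit at the 10^1 place).
263.8 × 1.5 = 395.7 → 4.0 × 10² J (2 s.f., last digit at the 10^1 place).
Difference: 5841.804 J; keep the coarser place, 10^1.
Result: 5.84 × 10³ J.

5.84 × 10³ J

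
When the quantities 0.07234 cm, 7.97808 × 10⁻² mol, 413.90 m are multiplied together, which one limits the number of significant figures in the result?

0.07234 cm → 4 s.f.; 7.97808 × 10⁻² mol → 6 s.f.; 413.90 m → 5 s.f.
The fewest is 4 significant figures, from 0.07234 cm.

0.07234 cm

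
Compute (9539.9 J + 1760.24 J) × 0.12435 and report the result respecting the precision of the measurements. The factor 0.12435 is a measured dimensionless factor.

1405.2 J

9539.9 J + 1760.24 J = 11300.14 J; the sum is limited to 1 decimal place (6 s.f.).
Carrying full precision, 11300.14 × 0.12435 = 1405.172409 J; 0.12435 has 5 s.f., so the result keeps min(6, 5) = 5 s.f.
Rounded to 5 significant figures: 1405.2 J.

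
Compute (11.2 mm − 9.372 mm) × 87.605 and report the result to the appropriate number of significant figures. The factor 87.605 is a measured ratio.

11.2 mm − 9.372 mm = 1.828 mm; the difference is limited to 1 decimal place (2 s.f.).
Carrying full precision, 1.828 × 87.605 = 160.14194 mm; 87.605 has 5 s.f., so the result keeps min(2, 5) = 2 s.f.
Rounded to 2 significant figures: 1.6 × 10² mm.

1.6 × 10² mm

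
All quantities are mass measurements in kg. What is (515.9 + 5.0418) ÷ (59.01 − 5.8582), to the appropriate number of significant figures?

9.801

515.9 + 5.0418 = 520.9418, limited to 1 d.p. → 4 s.f.; 59.01 − 5.8582 = 53.1518, limited to 2 d.p. → 4 s.f.
Carrying full precision, 520.9418 ÷ 53.1518 = 9.80101896831…; keep min(4, 4) = 4 s.f.
Rounded to 4 significant figures: 9.801.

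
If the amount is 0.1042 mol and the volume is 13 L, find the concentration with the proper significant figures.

concentration = 0.1042 mol ÷ 13 L = 0.00801538461538… mol/L.
0.1042 has 4 significant figures; 13 has 2.
Division/multiplication keeps the fewest: 2 significant figures.
Rounded: 0.0080 mol/L.

0.0080 mol/L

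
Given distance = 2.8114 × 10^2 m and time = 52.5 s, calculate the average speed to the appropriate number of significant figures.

average speed = 2.8114 × 10^2 m ÷ 52.5 s = 5.35504761905… m/s.
2.8114 × 10^2 has 5 significant figures; 52.5 has 3.
Division/multiplication keeps the fewest: 3 significant figures.
Rounded: 5.36 m/s.

5.36 m/s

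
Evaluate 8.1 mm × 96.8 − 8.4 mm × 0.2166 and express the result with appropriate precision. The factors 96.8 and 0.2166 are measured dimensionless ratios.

8.1 × 96.8 = 784.08 → 7.8 × 10² mm (2 s.f., last digit at the 10^1 place).
8.4 × 0.2166 = 1.81944 → 1.8 mm (2 s.f., last digit at the 10^-1 place).
Difference: 782.26056 mm; keep the coarser place, 10^1.
Result: 7.8 × 10² mm.

7.8 × 10² mm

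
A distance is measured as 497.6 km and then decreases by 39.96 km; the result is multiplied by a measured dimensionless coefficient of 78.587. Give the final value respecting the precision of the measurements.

3.596 × 10⁴ km

497.6 km − 39.96 km = 457.64 km; the difference is limited to 1 decimal place (4 s.f.).
Carrying full precision, 457.64 × 78.587 = 35964.55468 km; 78.587 has 5 s.f., so the result keeps min(4, 5) = 4 s.f.
Rounded to 4 significant figures: 3.596 × 10⁴ km.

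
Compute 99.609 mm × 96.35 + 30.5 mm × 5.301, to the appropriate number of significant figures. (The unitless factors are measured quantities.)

9759 mm

99.609 × 96.35 = 9597.32715 → 9597 mm (4 s.f., last digit at the 10^0 place).
30.5 × 5.301 = 161.6805 → 162 mm (3 s.f., last digit at the 10^0 place).
Sum: 9759.00765 mm; keep the coarser place, 10^0.
Result: 9759 mm.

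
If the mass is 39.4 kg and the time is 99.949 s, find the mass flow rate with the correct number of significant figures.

mass flow rate = 39.4 kg ÷ 99.949 s = 0.394201042532… kg/s.
39.4 has 3 significant figures; 99.949 has 5.
Division/multiplication keeps the fewest: 3 significant figures.
Rounded: 0.394 kg/s.

0.394 kg/s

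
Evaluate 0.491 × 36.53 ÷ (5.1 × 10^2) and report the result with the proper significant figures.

0.035

0.491 × 36.53 ÷ (5.1 × 10^2) = 0.0351690784314…
Multiplication/division keeps the fewest significant figures: 0.491 → 3 s.f., 36.53 → 4 s.f., 5.1 × 10^2 → 2 s.f.; limit is 2.
Rounded to 2 significant figures: 0.035.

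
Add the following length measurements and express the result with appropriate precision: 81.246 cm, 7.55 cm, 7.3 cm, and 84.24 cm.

180.3 cm

81.246 cm + 7.55 cm + 7.3 cm + 84.24 cm = 180.336 cm.
Addition/subtraction keeps the fewest decimal places: 81.246 → 3 decimal places, 7.55 → 2 decimal places, 7.3 → 1 decimal place, 84.24 → 2 decimal places; limit is 1.
Rounded to 1 decimal place: 180.3 cm.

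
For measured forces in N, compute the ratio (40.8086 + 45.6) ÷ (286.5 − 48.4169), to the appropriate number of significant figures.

40.8086 + 45.6 = 86.4086, limited to 1 d.p. → 3 s.f.; 286.5 − 48.4169 = 238.0831, limited to 1 d.p. → 4 s.f.
Carrying full precision, 86.4086 ÷ 238.0831 = 0.362934622407…; keep min(3, 4) = 3 s.f.
Rounded to 3 significant figures: 0.363.

0.363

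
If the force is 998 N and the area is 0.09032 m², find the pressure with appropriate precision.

pressure = 998 N ÷ 0.09032 m² = 11049.6014172… Pa.
998 has 3 significant figures; 0.09032 has 4.
Division/multiplication keeps the fewest: 3 significant figures.
Rounded: 1.10 × 10⁴ Pa.

1.10 × 10⁴ Pa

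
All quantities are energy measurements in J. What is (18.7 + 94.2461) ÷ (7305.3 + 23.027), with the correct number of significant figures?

0.01541

18.7 + 94.2461 = 112.9461, limited to 1 d.p. → 4 s.f.; 7305.3 + 23.027 = 7328.327, limited to 1 d.p. → 5 s.f.
Carrying full precision, 112.9461 ÷ 7328.327 = 0.0154122625805…; keep min(4, 5) = 4 s.f.
Rounded to 4 significant figures: 0.01541.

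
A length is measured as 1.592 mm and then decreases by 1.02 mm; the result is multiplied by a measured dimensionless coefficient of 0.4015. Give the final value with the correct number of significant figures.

1.592 mm − 1.02 mm = 0.572 mm; the difference is limited to 2 decimal places (2 s.f.).
Carrying full precision, 0.572 × 0.4015 = 0.229658 mm; 0.4015 has 4 s.f., so the result keeps min(2, 4) = 2 s.f.
Rounded to 2 significant figures: 0.23 mm.

0.23 mm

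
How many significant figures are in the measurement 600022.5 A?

7

600022.5: zeros between nonzero digits are significant.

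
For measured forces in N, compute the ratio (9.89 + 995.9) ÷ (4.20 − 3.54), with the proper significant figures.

1.5 × 10³

9.89 + 995.9 = 1005.79, limited to 1 d.p. → 5 s.f.; 4.20 − 3.54 = 0.66, limited to 2 d.p. → 2 s.f.
Carrying full precision, 1005.79 ÷ 0.66 = 1523.92424242…; keep min(5, 2) = 2 s.f.
Rounded to 2 significant figures: 1.5 × 10³.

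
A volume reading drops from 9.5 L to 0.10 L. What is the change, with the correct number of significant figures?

9.5 L − 0.10 L = 9.40 L.
Addition/subtraction keeps the fewest decimal places: 9.5 → 1 decimal place, 0.10 → 2 decimal places; limit is 1.
Rounded to 1 decimal place: 9.4 L.

9.4 L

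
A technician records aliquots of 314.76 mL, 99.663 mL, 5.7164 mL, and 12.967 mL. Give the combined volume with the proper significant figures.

314.76 mL + 99.663 mL + 5.7164 mL + 12.967 mL = 433.1064 mL.
Addition/subtraction keeps the fewest decimal places: 314.76 → 2 decimal places, 99.663 → 3 decimal places, 5.7164 → 4 decimal places, 12.967 → 3 decimal places; limit is 2.
Rounded to 2 decimal places: 433.11 mL.

433.11 mL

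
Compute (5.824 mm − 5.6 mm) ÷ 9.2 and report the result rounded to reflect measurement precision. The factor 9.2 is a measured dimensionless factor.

5.824 mm − 5.6 mm = 0.224 mm; the difference is limited to 1 decimal place (1 s.f.).
Carrying full precision, 0.224 ÷ 9.2 = 0.024347826087… mm; 9.2 has 2 s.f., so the result keeps min(1, 2) = 1 s.f.
Rounded to 1 significant figure: 0.02 mm.

0.02 mm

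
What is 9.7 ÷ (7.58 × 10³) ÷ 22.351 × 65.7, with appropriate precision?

0.0038

9.7 ÷ (7.58 × 10³) ÷ 22.351 × 65.7 = 0.00376158551694…
Multiplication/division keeps the fewest significant figures: 9.7 → 2 s.f., 7.58 × 10³ → 3 s.f., 22.351 → 5 s.f., 65.7 → 3 s.f.; limit is 2.
Rounded to 2 significant figures: 0.0038.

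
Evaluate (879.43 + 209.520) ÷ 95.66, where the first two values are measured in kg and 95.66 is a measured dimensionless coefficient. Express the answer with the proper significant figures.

879.43 kg + 209.520 kg = 1088.950 kg; the sum is limited to 2 decimal places (6 s.f.).
Carrying full precision, 1088.950 ÷ 95.66 = 11.3835458917… kg; 95.66 has 4 s.f., so the result keeps min(6, 4) = 4 s.f.
Rounded to 4 significant figures: 11.38 kg.

11.38 kg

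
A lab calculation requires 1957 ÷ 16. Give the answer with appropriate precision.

1957 ÷ 16 = 122.3125
Multiplication/division keeps the fewest significant figures: 1957 → 4 s.f., 16 → 2 s.f.; limit is 2.
Rounded to 2 significant figures: 1.2 × 10^2.

1.2 × 10^2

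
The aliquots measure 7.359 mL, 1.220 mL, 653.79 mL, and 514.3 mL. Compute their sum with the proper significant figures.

7.359 mL + 1.220 mL + 653.79 mL + 514.3 mL = 1176.669 mL.
Addition/subtraction keeps the fewest decimal places: 7.359 → 3 decimal places, 1.220 → 3 decimal places, 653.79 → 2 decimal places, 514.3 → 1 decimal place; limit is 1.
Rounded to 1 decimal place: 1176.7 mL.

1176.7 mL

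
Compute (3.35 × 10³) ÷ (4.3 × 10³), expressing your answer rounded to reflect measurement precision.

0.78

(3.35 × 10³) ÷ (4.3 × 10³) = 0.779069767442…
Multiplication/division keeps the fewest significant figures: 3.35 × 10³ → 3 s.f., 4.3 × 10³ → 2 s.f.; limit is 2.
Rounded to 2 significant figures: 0.78.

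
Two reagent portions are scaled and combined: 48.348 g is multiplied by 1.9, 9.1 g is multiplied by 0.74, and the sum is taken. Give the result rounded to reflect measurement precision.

99 g

48.348 × 1.9 = 91.8612 → 92 g (2 s.f., last digit at the 10^0 place).
9.1 × 0.74 = 6.734 → 6.7 g (2 s.f., last digit at the 10^-1 place).
Sum: 98.5952 g; keep the coarser place, 10^0.
Result: 99 g.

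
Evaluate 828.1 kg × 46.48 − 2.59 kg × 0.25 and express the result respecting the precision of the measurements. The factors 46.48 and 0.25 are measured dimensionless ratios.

828.1 × 46.48 = 38490.088 → 3.849 × 10⁴ kg (4 s.f., last digit at the 10^1 place).
2.59 × 0.25 = 0.6475 → 0.65 kg (2 s.f., last digit at the 10^-2 place).
Difference: 38489.4405 kg; keep the coarser place, 10^1.
Result: 3.849 × 10⁴ kg.

3.849 × 10⁴ kg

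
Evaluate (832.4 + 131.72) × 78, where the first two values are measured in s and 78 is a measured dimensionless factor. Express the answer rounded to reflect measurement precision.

832.4 s + 131.72 s = 964.12 s; the sum is limited to 1 decimal place (4 s.f.).
Carrying full precision, 964.12 × 78 = 75201.36 s; 78 has 2 s.f., so the result keeps min(4, 2) = 2 s.f.
Rounded to 2 significant figures: 7.5 × 10⁴ s.

7.5 × 10⁴ s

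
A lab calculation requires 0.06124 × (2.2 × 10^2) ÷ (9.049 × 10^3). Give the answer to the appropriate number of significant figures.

0.0015

0.06124 × (2.2 × 10^2) ÷ (9.049 × 10^3) = 0.00148887169853…
Multiplication/division keeps the fewest significant figures: 0.06124 → 4 s.f., 2.2 × 10^2 → 2 s.f., 9.049 × 10^3 → 4 s.f.; limit is 2.
Rounded to 2 significant figures: 0.0015.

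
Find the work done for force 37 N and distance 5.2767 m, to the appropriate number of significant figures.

2.0 × 10² J

work done = 37 N × 5.2767 m = 195.2379 J.
37 has 2 significant figures; 5.2767 has 5.
Division/multiplication keeps the fewest: 2 significant figures.
Rounded: 2.0 × 10² J.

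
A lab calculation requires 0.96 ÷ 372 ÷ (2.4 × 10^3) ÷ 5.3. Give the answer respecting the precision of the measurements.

0.96 ÷ 372 ÷ (2.4 × 10^3) ÷ 5.3 = 2.02880908906 × 10^-7…
Multiplication/division keeps the fewest significant figures: 0.96 → 2 s.f., 372 → 3 s.f., 2.4 × 10^3 → 2 s.f., 5.3 → 2 s.f.; limit is 2.
Rounded to 2 significant figures: 2.0 × 10^-7.

2.0 × 10^-7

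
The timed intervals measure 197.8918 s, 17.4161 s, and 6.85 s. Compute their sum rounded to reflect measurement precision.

197.8918 s + 17.4161 s + 6.85 s = 222.1579 s.
Addition/subtraction keeps the fewest decimal places: 197.8918 → 4 decimal places, 17.4161 → 4 decimal places, 6.85 → 2 decimal places; limit is 2.
Rounded to 2 decimal places: 222.16 s.

222.16 s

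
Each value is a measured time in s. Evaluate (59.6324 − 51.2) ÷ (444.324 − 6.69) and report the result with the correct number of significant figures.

59.6324 − 51.2 = 8.4324, limited to 1 d.p. → 2 s.f.; 444.324 − 6.69 = 437.634, limited to 2 d.p. → 5 s.f.
Carrying full precision, 8.4324 ÷ 437.634 = 0.0192681555821…; keep min(2, 5) = 2 s.f.
Rounded to 2 significant figures: 0.019.

0.019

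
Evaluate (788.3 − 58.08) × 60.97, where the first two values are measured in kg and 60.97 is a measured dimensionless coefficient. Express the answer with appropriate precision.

4.452 × 10^4 kg

788.3 kg − 58.08 kg = 730.22 kg; the difference is limited to 1 decimal place (4 s.f.).
Carrying full precision, 730.22 × 60.97 = 44521.5134 kg; 60.97 has 4 s.f., so the result keeps min(4, 4) = 4 s.f.
Rounded to 4 significant figures: 4.452 × 10^4 kg.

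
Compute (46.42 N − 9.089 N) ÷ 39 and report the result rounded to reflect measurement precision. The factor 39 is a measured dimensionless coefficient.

0.96 N

46.42 N − 9.089 N = 37.331 N; the difference is limited to 2 decimal places (4 s.f.).
Carrying full precision, 37.331 ÷ 39 = 0.957205128205… N; 39 has 2 s.f., so the result keeps min(4, 2) = 2 s.f.
Rounded to 2 significant figures: 0.96 N.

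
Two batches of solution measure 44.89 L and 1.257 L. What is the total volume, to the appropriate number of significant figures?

46.15 L

44.89 L + 1.257 L = 46.147 L.
Addition/subtraction keeps the fewest decimal places: 44.89 → 2 decimal places, 1.257 → 3 decimal places; limit is 2.
Rounded to 2 decimal places: 46.15 L.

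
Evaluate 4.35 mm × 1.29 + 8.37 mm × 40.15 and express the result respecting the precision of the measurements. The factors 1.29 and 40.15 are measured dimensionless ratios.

4.35 × 1.29 = 5.6115 → 5.61 mm (3 s.f., last digit at the 10^-2 place).
8.37 × 40.15 = 336.0555 → 3.36 × 10² mm (3 s.f., last digit at the 10^0 place).
Sum: 341.667 mm; keep the coarser place, 10^0.
Result: 342 mm.

342 mm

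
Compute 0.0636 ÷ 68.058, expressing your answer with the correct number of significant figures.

9.34 × 10^-4

0.0636 ÷ 68.058 = 0.000934497046637…
Multiplication/division keeps the fewest significant figures: 0.0636 → 3 s.f., 68.058 → 5 s.f.; limit is 3.
Rounded to 3 significant figures: 9.34 × 10^-4.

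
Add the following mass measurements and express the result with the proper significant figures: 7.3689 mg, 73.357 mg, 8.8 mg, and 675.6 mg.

7.3689 mg + 73.357 mg + 8.8 mg + 675.6 mg = 765.1259 mg.
Addition/subtraction keeps the fewest decimal places: 7.3689 → 4 decimal places, 73.357 → 3 decimal places, 8.8 → 1 decimal place, 675.6 → 1 decimal place; limit is 1.
Rounded to 1 decimal place: 765.1 mg.

765.1 mg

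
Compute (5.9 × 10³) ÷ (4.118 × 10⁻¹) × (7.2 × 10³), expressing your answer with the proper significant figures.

1.0 × 10⁸

(5.9 × 10³) ÷ (4.118 × 10⁻¹) × (7.2 × 10³) = 103156872.268…
Multiplication/division keeps the fewest significant figures: 5.9 × 10³ → 2 s.f., 4.118 × 10⁻¹ → 4 s.f., 7.2 × 10³ → 2 s.f.; limit is 2.
Rounded to 2 significant figures: 1.0 × 10⁸.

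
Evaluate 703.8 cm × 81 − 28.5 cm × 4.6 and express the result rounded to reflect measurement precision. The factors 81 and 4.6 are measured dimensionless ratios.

5.7 × 10^4 cm

703.8 × 81 = 57007.8 → 5.7 × 10^4 cm (2 s.f., last digit at the 10^3 place).
28.5 × 4.6 = 131.1 → 1.3 × 10^2 cm (2 s.f., last digit at the 10^1 place).
Difference: 56876.7 cm; keep the coarser place, 10^3.
Result: 5.7 × 10^4 cm.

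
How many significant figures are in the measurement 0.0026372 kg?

5

0.0026372: leading zeros are not significant.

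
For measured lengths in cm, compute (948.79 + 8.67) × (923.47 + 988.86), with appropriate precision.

1.8310 × 10⁶ cm²

948.79 + 8.67 = 957.46, limited to 2 d.p. → 5 s.f.; 923.47 + 988.86 = 1912.33, limited to 2 d.p. → 6 s.f.
Carrying full precision, 957.46 × 1912.33 = 1830979.4818; keep min(5, 6) = 5 s.f.
Rounded to 5 significant figures: 1.8310 × 10⁶ cm².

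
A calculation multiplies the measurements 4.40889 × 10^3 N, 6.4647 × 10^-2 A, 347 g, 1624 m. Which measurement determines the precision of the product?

347 g

4.40889 × 10^3 N → 6 s.f.; 6.4647 × 10^-2 A → 5 s.f.; 347 g → 3 s.f.; 1624 m → 4 s.f.
The fewest is 3 significant figures, from 347 g.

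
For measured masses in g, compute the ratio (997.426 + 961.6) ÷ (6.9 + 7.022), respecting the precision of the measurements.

1.41 × 10^2

997.426 + 961.6 = 1959.026, limited to 1 d.p. → 5 s.f.; 6.9 + 7.022 = 13.922, limited to 1 d.p. → 3 s.f.
Carrying full precision, 1959.026 ÷ 13.922 = 140.714408849…; keep min(5, 3) = 3 s.f.
Rounded to 3 significant figures: 1.41 × 10^2.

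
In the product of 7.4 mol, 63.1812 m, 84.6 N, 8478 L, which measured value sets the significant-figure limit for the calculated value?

7.4 mol

7.4 mol → 2 s.f.; 63.1812 m → 6 s.f.; 84.6 N → 3 s.f.; 8478 L → 4 s.f.
The fewest is 2 significant figures, from 7.4 mol.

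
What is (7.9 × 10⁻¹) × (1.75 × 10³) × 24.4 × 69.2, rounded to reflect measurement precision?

(7.9 × 10⁻¹) × (1.75 × 10³) × 24.4 × 69.2 = 2334323.6
Multiplication/division keeps the fewest significant figures: 7.9 × 10⁻¹ → 2 s.f., 1.75 × 10³ → 3 s.f., 24.4 → 3 s.f., 69.2 → 3 s.f.; limit is 2.
Rounded to 2 significant figures: 2.3 × 10⁶.

2.3 × 10⁶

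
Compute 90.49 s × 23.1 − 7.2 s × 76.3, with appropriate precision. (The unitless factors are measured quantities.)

1.54 × 10³ s

90.49 × 23.1 = 2090.319 → 2.09 × 10³ s (3 s.f., last digit at the 10^1 place).
7.2 × 76.3 = 549.36 → 5.5 × 10² s (2 s.f., last digit at the 10^1 place).
Difference: 1540.959 s; keep the coarser place, 10^1.
Result: 1.54 × 10³ s.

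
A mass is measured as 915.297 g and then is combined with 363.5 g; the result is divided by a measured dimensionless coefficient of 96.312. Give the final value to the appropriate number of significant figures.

915.297 g + 363.5 g = 1278.797 g; the sum is limited to 1 decimal place (5 s.f.).
Carrying full precision, 1278.797 ÷ 96.312 = 13.2776497217… g; 96.312 has 5 s.f., so the result keeps min(5, 5) = 5 s.f.
Rounded to 5 significant figures: 13.278 g.

13.278 g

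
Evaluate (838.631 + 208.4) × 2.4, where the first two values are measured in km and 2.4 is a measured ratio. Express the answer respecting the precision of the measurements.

838.631 km + 208.4 km = 1047.031 km; the sum is limited to 1 decimal place (5 s.f.).
Carrying full precision, 1047.031 × 2.4 = 2512.8744 km; 2.4 has 2 s.f., so the result keeps min(5, 2) = 2 s.f.
Rounded to 2 significant figures: 2.5 × 10³ km.

2.5 × 10³ km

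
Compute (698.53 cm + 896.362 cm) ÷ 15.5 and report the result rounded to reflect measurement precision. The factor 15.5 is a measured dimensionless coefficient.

103 cm

698.53 cm + 896.362 cm = 1594.892 cm; the sum is limited to 2 decimal places (6 s.f.).
Carrying full precision, 1594.892 ÷ 15.5 = 102.896258065… cm; 15.5 has 3 s.f., so the result keeps min(6, 3) = 3 s.f.
Rounded to 3 significant figures: 103 cm.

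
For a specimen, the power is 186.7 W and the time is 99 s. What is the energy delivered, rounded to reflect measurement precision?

1.8 × 10^4 J

energy delivered = 186.7 W × 99 s = 18483.3 J.
186.7 has 4 significant figures; 99 has 2.
Division/multiplication keeps the fewest: 2 significant figures.
Rounded: 1.8 × 10^4 J.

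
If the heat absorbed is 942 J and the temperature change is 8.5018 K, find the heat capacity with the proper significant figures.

111 J/K

heat capacity = 942 J ÷ 8.5018 K = 110.800065868… J/K.
942 has 3 significant figures; 8.5018 has 5.
Division/multiplication keeps the fewest: 3 significant figures.
Rounded: 111 J/K.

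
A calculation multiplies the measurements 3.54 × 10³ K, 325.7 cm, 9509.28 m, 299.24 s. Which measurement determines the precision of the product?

3.54 × 10³ K → 3 s.f.; 325.7 cm → 4 s.f.; 9509.28 m → 6 s.f.; 299.24 s → 5 s.f.
The fewest is 3 significant figures, from 3.54 × 10³ K.

3.54 × 10³ K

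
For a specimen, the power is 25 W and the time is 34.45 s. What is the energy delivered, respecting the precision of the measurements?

energy delivered = 25 W × 34.45 s = 861.25 J.
25 has 2 significant figures; 34.45 has 4.
Division/multiplication keeps the fewest: 2 significant figures.
Rounded: 8.6 × 10² J.

8.6 × 10² J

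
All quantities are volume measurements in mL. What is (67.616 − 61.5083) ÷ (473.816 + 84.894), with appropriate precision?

0.01093

67.616 − 61.5083 = 6.1077, limited to 3 d.p. → 4 s.f.; 473.816 + 84.894 = 558.710, limited to 3 d.p. → 6 s.f.
Carrying full precision, 6.1077 ÷ 558.710 = 0.0109317893004…; keep min(4, 6) = 4 s.f.
Rounded to 4 significant figures: 0.01093.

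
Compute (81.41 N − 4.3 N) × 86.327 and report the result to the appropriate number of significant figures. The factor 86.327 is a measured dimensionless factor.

81.41 N − 4.3 N = 77.11 N; the difference is limited to 1 decimal place (3 s.f.).
Carrying full precision, 77.11 × 86.327 = 6656.67497 N; 86.327 has 5 s.f., so the result keeps min(3, 5) = 3 s.f.
Rounded to 3 significant figures: 6.66 × 10^3 N.

6.66 × 10^3 N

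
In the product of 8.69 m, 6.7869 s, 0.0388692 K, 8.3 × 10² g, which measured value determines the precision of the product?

8.3 × 10² g

8.69 m → 3 s.f.; 6.7869 s → 5 s.f.; 0.0388692 K → 6 s.f.; 8.3 × 10² g → 2 s.f.
The fewest is 2 significant figures, from 8.3 × 10² g.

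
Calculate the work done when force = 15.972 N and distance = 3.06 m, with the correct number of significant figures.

work done = 15.972 N × 3.06 m = 48.87432 J.
15.972 has 5 significant figures; 3.06 has 3.
Division/multiplication keeps the fewest: 3 significant figures.
Rounded: 48.9 J.

48.9 J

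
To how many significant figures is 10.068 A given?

5

10.068: zeros between nonzero digits are significant.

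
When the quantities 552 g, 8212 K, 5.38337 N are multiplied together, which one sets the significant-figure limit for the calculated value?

552 g

552 g → 3 s.f.; 8212 K → 4 s.f.; 5.38337 N → 6 s.f.
The fewest is 3 significant figures, from 552 g.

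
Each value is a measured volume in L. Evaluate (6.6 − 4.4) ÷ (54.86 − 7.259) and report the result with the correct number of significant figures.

0.046

6.6 − 4.4 = 2.2, limited to 1 d.p. → 2 s.f.; 54.86 − 7.259 = 47.601, limited to 2 d.p. → 4 s.f.
Carrying full precision, 2.2 ÷ 47.601 = 0.0462175164387…; keep min(2, 4) = 2 s.f.
Rounded to 2 significant figures: 0.046.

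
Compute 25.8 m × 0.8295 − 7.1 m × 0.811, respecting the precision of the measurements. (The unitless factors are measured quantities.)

15.6 m

25.8 × 0.8295 = 21.4011 → 21.4 m (3 s.f., last digit at the 10^-1 place).
7.1 × 0.811 = 5.7581 → 5.8 m (2 s.f., last digit at the 10^-1 place).
Difference: 15.643 m; keep the coarser place, 10^-1.
Result: 15.6 m.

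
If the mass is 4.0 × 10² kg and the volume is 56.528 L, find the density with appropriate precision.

7.1 kg/L

density = 4.0 × 10² kg ÷ 56.528 L = 7.07613925842… kg/L.
4.0 × 10² has 2 significant figures; 56.528 has 5.
Division/multiplication keeps the fewest: 2 significant figures.
Rounded: 7.1 kg/L.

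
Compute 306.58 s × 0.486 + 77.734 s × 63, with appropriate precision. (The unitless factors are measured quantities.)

5.0 × 10³ s

306.58 × 0.486 = 148.99788 → 149 s (3 s.f., last digit at the 10^0 place).
77.734 × 63 = 4897.242 → 4.9 × 10³ s (2 s.f., last digit at the 10^2 place).
Sum: 5046.23988 s; keep the coarser place, 10^2.
Result: 5.0 × 10³ s.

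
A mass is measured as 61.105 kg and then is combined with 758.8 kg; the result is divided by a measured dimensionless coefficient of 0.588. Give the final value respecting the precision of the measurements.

61.105 kg + 758.8 kg = 819.905 kg; the sum is limited to 1 decimal place (4 s.f.).
Carrying full precision, 819.905 ÷ 0.588 = 1394.3962585… kg; 0.588 has 3 s.f., so the result keeps min(4, 3) = 3 s.f.
Rounded to 3 significant figures: 1.39 × 10³ kg.

1.39 × 10³ kg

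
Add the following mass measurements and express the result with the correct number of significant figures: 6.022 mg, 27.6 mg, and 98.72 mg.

6.022 mg + 27.6 mg + 98.72 mg = 132.342 mg.
Addition/subtraction keeps the fewest decimal places: 6.022 → 3 decimal places, 27.6 → 1 decimal place, 98.72 → 2 decimal places; limit is 1.
Rounded to 1 decimal place: 132.3 mg.

132.3 mg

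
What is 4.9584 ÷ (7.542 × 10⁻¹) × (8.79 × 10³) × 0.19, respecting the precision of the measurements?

1.1 × 10⁴

4.9584 ÷ (7.542 × 10⁻¹) × (8.79 × 10³) × 0.19 = 10979.8778043…
Multiplication/division keeps the fewest significant figures: 4.9584 → 5 s.f., 7.542 × 10⁻¹ → 4 s.f., 8.79 × 10³ → 3 s.f., 0.19 → 2 s.f.; limit is 2.
Rounded to 2 significant figures: 1.1 × 10⁴.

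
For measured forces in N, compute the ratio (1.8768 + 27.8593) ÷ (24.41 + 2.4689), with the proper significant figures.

1.106

1.8768 + 27.8593 = 29.7361, limited to 4 d.p. → 6 s.f.; 24.41 + 2.4689 = 26.8789, limited to 2 d.p. → 4 s.f.
Carrying full precision, 29.7361 ÷ 26.8789 = 1.10629899289…; keep min(6, 4) = 4 s.f.
Rounded to 4 significant figures: 1.106.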